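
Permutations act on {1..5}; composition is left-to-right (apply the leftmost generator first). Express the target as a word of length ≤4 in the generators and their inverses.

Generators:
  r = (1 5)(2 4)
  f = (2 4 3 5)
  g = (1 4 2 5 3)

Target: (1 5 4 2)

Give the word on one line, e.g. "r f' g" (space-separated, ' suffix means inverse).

r' f g

  after r': (1 5)(2 4)
  after f: (1 2 3 5)
  after g: (1 5 4 2)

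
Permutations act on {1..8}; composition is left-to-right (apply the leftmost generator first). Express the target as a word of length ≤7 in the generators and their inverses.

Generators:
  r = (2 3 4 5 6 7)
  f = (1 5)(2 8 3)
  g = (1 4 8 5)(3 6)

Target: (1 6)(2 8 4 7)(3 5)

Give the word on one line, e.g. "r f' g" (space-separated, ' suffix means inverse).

g f' r' g f

  after g: (1 4 8 5)(3 6)
  after f': (1 4 2 3 6 8)
  after r': (1 3 5 4 7 6 8)
  after g: (1 6 5 8 4 7 3)
  after f: (1 6)(2 8 4 7)(3 5)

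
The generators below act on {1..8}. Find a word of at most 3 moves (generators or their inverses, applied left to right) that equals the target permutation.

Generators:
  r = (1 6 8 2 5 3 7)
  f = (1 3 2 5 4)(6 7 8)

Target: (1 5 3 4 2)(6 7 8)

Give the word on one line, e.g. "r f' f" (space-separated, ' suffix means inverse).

f' f'

  after f': (1 4 5 2 3)(6 8 7)
  after f': (1 5 3 4 2)(6 7 8)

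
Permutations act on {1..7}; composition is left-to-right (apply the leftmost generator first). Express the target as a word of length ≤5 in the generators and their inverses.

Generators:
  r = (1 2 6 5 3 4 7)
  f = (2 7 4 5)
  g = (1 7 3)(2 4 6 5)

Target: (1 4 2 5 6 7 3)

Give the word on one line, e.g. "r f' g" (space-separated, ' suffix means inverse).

f' g' r

  after f': (2 5 4 7)
  after g': (1 3 7 5 2 6 4)
  after r: (1 4 2 5 6 7 3)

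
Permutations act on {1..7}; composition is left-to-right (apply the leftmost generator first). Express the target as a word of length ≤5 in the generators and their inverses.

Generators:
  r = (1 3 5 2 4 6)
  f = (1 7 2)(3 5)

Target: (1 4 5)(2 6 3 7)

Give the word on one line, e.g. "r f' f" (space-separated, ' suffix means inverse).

  after f: (1 7 2)(3 5)
  after r': (1 7 5)(2 6 4)
  after r': (1 7 3)(2 4 5 6)
  after f: (1 2 4 3 7 5 6)
  after r: (1 4 5)(2 6 3 7)

f r' r' f r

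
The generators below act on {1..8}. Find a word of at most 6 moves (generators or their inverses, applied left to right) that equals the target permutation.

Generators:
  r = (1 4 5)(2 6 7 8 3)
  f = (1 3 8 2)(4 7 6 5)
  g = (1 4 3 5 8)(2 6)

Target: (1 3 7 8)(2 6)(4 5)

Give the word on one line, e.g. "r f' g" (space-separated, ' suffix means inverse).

  after f: (1 3 8 2)(4 7 6 5)
  after g': (1 4 7 2 8 6 3 5)
  after r': (2 7 3 4 6 8)
  after f: (1 3 7 8)(2 6)(4 5)

f g' r' f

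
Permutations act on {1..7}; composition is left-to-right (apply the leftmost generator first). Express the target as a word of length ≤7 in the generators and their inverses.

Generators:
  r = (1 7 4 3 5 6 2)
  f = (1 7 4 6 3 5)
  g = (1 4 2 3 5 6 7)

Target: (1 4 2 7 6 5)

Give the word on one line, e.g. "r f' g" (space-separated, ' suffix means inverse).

  after r': (1 2 6 5 3 4 7)
  after g: (1 3 2 7 4)
  after g: (1 5 6 7 2)
  after g: (1 6)(2 4)(3 5 7)
  after f': (1 4 2 7 6 5)

r' g g g f'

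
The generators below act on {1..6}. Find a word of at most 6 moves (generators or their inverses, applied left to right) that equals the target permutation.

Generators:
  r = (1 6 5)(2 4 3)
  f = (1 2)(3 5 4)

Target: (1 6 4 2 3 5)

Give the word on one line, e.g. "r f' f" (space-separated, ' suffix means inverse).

f f r' r' f

  after f: (1 2)(3 5 4)
  after f: (3 4 5)
  after r': (1 5 4 6)(2 3)
  after r': (1 6 5 2 4)
  after f: (1 6 4 2 3 5)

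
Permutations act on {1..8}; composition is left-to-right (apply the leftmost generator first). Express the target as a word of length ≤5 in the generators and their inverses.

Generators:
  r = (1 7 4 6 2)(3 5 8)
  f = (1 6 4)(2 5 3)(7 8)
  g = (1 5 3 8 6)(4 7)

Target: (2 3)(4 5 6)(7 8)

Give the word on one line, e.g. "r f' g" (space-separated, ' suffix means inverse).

  after f': (1 4 6)(2 3 5)(7 8)
  after g': (1 7 3)(2 5)(4 8)
  after r': (2 3)(4 5 6)(7 8)

f' g' r'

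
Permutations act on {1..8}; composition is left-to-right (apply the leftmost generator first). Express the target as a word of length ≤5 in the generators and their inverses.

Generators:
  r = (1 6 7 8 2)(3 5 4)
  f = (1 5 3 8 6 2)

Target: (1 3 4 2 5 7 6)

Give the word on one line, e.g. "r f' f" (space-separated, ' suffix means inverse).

  after r': (1 2 8 7 6)(3 4 5)
  after f': (1 6 2 3 4)(7 8)
  after r': (2 4)(3 5)(6 8)
  after f: (1 5 8 2 4)
  after r': (1 3 4 2 5 7 6)

r' f' r' f r'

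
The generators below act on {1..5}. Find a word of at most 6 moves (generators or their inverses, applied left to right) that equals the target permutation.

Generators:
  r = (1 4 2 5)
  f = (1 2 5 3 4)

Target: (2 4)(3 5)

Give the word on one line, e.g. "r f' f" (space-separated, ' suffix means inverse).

  after r: (1 4 2 5)
  after f: (2 3 4 5)
  after r: (1 4)(2 3)
  after f: (2 4)(3 5)

r f r f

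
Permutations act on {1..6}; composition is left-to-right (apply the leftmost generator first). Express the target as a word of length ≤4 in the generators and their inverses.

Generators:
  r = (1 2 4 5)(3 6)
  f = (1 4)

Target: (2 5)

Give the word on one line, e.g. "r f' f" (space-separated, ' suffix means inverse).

  after r: (1 2 4 5)(3 6)
  after r: (1 4)(2 5)
  after f: (2 5)

r r f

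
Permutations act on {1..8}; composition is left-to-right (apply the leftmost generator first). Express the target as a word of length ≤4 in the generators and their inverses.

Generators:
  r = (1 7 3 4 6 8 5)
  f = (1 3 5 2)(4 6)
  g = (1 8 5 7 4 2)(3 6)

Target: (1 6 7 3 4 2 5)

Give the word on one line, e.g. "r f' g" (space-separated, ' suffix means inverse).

  after g: (1 8 5 7 4 2)(3 6)
  after r': (1 6 7 3 4 2 5)

g r'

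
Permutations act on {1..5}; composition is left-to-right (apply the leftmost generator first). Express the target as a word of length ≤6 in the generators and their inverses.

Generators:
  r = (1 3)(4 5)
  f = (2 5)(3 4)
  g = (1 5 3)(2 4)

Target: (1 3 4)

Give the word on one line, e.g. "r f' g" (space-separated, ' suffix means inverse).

g f' g' f'

  after g: (1 5 3)(2 4)
  after f': (1 2 3)(4 5)
  after g': (1 4)(2 5)
  after f': (1 3 4)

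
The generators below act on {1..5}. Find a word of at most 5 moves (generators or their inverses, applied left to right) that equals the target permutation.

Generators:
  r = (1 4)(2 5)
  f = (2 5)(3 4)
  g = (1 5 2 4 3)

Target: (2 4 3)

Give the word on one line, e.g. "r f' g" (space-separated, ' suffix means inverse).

f g' f' r'

  after f: (2 5)(3 4)
  after g': (1 3 2)
  after f': (1 4 3 5 2)
  after r': (2 4 3)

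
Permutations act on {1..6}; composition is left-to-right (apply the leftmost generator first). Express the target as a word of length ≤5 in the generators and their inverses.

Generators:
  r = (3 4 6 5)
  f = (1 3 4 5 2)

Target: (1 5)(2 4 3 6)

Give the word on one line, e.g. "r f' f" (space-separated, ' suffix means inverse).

r r f' f'

  after r: (3 4 6 5)
  after r: (3 6)(4 5)
  after f': (1 2 5 3 6)
  after f': (1 5)(2 4 3 6)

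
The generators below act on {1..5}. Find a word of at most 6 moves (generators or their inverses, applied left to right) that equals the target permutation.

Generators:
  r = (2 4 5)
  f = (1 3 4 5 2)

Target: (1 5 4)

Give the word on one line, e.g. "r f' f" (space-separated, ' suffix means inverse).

r f r' f f

  after r: (2 4 5)
  after f: (1 3 4 2 5)
  after r': (1 3 2 4 5)
  after f: (1 4 2 5 3)
  after f: (1 5 4)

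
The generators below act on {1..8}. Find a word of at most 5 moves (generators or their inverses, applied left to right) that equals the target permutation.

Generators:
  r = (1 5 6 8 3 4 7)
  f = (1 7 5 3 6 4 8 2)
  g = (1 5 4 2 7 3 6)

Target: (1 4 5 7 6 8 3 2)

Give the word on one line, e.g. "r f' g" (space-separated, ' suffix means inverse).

  after g': (1 6 3 7 2 4 5)
  after r: (1 8 3)(2 7)(4 6)
  after f: (1 2 5 3 7)(6 8)
  after g': (1 4 5 7 6 8 3 2)

g' r f g'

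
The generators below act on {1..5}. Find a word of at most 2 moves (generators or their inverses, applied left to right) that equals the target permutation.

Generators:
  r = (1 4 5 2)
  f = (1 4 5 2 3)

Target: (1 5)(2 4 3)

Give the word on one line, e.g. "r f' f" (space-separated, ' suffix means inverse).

  after r': (1 2 5 4)
  after f': (1 5)(2 4 3)

r' f'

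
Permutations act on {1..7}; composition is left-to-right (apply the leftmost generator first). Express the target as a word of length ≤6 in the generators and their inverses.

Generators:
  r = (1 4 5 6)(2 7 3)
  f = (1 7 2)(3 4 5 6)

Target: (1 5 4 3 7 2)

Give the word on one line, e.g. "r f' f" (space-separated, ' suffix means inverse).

  after f: (1 7 2)(3 4 5 6)
  after r': (1 2 6 7 3)
  after f: (2 3 7 4 5 6)
  after r': (1 6 3 2 7)
  after f': (1 5 4 3 7 2)

f r' f r' f'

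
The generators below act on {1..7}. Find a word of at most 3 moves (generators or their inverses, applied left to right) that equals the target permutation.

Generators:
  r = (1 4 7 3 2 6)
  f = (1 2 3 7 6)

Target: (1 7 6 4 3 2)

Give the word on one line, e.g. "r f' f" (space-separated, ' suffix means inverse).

f r f'

  after f: (1 2 3 7 6)
  after r: (1 6 4 7)
  after f': (1 7 6 4 3 2)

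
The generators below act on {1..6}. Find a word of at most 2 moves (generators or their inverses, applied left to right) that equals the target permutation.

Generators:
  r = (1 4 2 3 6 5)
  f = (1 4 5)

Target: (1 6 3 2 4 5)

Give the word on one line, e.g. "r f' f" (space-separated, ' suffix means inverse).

f' r'

  after f': (1 5 4)
  after r': (1 6 3 2 4 5)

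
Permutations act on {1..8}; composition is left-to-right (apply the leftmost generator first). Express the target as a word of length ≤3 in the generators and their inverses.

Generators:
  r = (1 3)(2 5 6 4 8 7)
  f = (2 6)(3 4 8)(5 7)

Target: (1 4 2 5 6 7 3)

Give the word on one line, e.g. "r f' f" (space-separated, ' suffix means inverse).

  after r': (1 3)(2 7 8 4 6 5)
  after f: (1 4 2 5 6 7 3)

r' f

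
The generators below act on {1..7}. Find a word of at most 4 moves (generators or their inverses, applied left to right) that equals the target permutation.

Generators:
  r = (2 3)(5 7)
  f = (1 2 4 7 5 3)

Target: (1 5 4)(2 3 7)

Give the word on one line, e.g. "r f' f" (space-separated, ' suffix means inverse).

  after f': (1 3 5 7 4 2)
  after f': (1 5 4)(2 3 7)
  after r': (1 7 3 5 4)
  after r': (1 5 4)(2 3 7)

f' f' r' r'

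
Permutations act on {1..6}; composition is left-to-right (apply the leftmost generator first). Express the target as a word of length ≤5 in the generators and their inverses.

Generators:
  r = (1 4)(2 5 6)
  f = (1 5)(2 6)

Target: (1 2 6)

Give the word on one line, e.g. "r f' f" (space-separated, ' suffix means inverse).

  after f': (1 5)(2 6)
  after r': (1 2 5 4)
  after r': (1 6 5)
  after f': (1 2 6)

f' r' r' f'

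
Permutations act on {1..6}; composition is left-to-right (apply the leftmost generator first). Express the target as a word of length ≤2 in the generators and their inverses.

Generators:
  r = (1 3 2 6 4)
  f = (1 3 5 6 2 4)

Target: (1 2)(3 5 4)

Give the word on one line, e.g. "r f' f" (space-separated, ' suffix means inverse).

  after f: (1 3 5 6 2 4)
  after r: (1 2)(3 5 4)

f r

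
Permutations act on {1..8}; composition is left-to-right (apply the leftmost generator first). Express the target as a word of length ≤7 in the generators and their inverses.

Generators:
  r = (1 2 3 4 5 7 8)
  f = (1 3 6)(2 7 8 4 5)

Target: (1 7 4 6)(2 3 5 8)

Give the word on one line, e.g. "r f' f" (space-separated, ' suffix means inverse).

r' f f f f

  after r': (1 8 7 5 4 3 2)
  after f: (1 4 6)(2 3 7)
  after f: (1 5 2 6 3 8 4)
  after f: (1 2)(3 4)(5 7 8)
  after f: (1 7 4 6)(2 3 5 8)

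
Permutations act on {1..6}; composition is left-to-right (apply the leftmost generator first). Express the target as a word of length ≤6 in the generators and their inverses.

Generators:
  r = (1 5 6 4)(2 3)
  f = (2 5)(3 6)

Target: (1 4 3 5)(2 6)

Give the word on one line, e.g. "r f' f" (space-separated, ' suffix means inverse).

r' f f f

  after r': (1 4 6 5)(2 3)
  after f: (1 4 3 5)(2 6)
  after f: (1 4 6 5)(2 3)
  after f: (1 4 3 5)(2 6)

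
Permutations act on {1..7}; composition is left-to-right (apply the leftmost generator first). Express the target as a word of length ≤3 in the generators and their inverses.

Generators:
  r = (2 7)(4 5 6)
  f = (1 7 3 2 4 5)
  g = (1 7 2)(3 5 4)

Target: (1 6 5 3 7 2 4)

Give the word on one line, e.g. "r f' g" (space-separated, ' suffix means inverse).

f' g r'

  after f': (1 5 4 2 3 7)
  after g: (1 4)(2 5 3)
  after r': (1 6 5 3 7 2 4)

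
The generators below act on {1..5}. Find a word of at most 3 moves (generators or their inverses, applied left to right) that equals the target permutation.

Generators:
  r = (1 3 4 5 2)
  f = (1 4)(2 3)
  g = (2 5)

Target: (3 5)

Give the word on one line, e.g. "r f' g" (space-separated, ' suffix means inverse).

  after f: (1 4)(2 3)
  after g': (1 4)(2 3 5)
  after f: (3 5)

f g' f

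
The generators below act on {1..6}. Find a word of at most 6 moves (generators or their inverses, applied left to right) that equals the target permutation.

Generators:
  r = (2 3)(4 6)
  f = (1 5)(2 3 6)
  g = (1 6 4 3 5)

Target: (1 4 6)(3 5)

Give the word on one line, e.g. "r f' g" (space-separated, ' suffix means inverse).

r' f' g' g'

  after r': (2 3)(4 6)
  after f': (1 5)(3 6 4)
  after g': (1 3)
  after g': (1 4 6)(3 5)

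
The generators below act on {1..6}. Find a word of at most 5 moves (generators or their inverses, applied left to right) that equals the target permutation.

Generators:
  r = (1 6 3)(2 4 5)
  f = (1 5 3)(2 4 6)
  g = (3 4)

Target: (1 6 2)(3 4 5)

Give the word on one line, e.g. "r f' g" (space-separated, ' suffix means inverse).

f' r r

  after f': (1 3 5)(2 6 4)
  after r: (2 3)(5 6)
  after r: (1 6 2)(3 4 5)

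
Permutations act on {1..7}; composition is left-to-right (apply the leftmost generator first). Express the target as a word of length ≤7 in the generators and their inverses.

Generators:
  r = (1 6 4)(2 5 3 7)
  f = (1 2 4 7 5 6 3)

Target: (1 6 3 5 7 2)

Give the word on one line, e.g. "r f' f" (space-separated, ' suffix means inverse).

  after r': (1 4 6)(2 7 3 5)
  after f: (1 7)(2 5 4 3 6)
  after r': (1 3)(4 5 6 7)
  after f: (2 4 6 5 3)
  after r: (1 6 3 5 7 2)

r' f r' f r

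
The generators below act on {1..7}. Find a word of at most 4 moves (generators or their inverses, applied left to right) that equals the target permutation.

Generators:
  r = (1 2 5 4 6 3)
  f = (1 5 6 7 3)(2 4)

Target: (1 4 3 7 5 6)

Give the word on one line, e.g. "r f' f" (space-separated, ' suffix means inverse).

f' r' r'

  after f': (1 3 7 6 5)(2 4)
  after r': (1 6 2 5 3 7 4)
  after r': (1 4 3 7 5 6)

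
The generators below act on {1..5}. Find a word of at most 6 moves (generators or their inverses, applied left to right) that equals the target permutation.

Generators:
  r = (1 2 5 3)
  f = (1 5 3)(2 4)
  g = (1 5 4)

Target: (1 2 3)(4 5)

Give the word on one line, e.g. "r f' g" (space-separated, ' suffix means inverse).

  after r: (1 2 5 3)
  after f': (1 4 2)
  after f': (1 2 3 5)
  after g': (1 2 3)(4 5)

r f' f' g'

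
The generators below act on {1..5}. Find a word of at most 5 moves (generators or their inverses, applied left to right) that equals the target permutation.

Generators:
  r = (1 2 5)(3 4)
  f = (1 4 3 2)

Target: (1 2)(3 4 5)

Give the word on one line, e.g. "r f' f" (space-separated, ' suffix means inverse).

  after r: (1 2 5)(3 4)
  after f: (2 5 4)
  after f: (1 4)(2 5 3)
  after r': (1 3)(4 5)
  after f: (1 2)(3 4 5)

r f f r' f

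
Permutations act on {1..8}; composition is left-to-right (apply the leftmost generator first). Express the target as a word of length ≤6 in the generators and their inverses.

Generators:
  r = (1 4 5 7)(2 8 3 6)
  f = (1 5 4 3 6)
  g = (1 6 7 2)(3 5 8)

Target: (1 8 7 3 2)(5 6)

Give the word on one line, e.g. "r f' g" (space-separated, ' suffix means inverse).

r' g f r

  after r': (1 7 5 4)(2 6 3 8)
  after g: (1 2 7 8)(4 6 5)
  after f: (1 2 7 8 5 3 6 4)
  after r: (1 8 7 3 2)(5 6)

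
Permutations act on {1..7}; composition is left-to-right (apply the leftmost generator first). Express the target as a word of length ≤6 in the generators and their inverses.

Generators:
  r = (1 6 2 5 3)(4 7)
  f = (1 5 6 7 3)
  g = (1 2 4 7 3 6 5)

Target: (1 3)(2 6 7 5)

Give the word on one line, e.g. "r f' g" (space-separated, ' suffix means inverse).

g' g' f' g' g'

  after g': (1 5 6 3 7 4 2)
  after g': (1 6 7 2 5 3 4)
  after f': (1 5 7 2)(3 4)
  after g': (1 6 3 2 5 4 7)
  after g': (1 3)(2 6 7 5)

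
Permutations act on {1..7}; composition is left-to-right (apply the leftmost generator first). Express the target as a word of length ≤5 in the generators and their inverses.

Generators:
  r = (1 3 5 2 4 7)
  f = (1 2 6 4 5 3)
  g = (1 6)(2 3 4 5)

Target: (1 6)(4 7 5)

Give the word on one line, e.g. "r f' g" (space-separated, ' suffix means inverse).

r f' g f

  after r: (1 3 5 2 4 7)
  after f': (1 5)(2 6)(3 4 7)
  after g: (1 2)(3 5 6)(4 7)
  after f: (1 6)(4 7 5)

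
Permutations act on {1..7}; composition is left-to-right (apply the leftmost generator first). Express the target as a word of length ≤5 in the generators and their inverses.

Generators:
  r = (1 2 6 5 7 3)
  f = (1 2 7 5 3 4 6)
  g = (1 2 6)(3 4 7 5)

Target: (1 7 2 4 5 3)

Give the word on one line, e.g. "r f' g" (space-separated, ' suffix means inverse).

  after f': (1 6 4 3 5 7 2)
  after r': (1 2 3 6 4 7)
  after f: (1 7 2 4 5 3)

f' r' f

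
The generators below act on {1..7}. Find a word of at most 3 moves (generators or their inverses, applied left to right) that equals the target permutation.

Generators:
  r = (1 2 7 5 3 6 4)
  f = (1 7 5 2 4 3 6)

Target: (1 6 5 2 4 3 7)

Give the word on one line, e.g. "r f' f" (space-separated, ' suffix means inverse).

r' r'

  after r': (1 4 6 3 5 7 2)
  after r': (1 6 5 2 4 3 7)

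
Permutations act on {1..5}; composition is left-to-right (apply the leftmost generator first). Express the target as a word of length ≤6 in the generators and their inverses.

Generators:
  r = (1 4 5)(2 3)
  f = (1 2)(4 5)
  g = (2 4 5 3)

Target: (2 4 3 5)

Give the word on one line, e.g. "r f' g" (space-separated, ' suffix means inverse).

f' g g r

  after f': (1 2)(4 5)
  after g: (1 4 3 2)
  after g: (1 5 3 4 2)
  after r: (2 4 3 5)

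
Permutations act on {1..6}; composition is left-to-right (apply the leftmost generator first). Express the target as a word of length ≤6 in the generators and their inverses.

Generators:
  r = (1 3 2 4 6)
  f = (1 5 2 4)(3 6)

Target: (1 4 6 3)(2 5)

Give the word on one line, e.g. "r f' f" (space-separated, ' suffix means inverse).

  after f: (1 5 2 4)(3 6)
  after r: (1 5 4 3)(2 6)
  after r: (1 5 6 4 2)
  after f: (1 2 5 3 6)
  after r: (1 4 6 3)(2 5)

f r r f r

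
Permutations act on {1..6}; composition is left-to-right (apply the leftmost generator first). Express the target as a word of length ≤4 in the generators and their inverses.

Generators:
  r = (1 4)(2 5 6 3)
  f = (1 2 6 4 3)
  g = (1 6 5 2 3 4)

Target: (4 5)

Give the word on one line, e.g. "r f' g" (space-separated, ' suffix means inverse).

f g f' r'

  after f: (1 2 6 4 3)
  after g: (1 3 6)(2 5)
  after f': (1 4 6 3 2 5)
  after r': (4 5)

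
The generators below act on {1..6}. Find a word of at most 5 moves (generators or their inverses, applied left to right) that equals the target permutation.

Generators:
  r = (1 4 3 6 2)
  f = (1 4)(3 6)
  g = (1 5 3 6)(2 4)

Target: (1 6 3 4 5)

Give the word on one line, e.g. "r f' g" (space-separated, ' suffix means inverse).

  after g': (1 6 3 5)(2 4)
  after r': (1 3 5 2)(4 6)
  after f': (1 6)(2 4 3 5)
  after g': (1 3)(4 5)
  after f': (1 6 3 4 5)

g' r' f' g' f'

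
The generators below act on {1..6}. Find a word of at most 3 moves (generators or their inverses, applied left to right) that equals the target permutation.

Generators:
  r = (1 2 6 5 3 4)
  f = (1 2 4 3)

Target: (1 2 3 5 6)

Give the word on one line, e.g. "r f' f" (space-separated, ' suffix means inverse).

  after r': (1 4 3 5 6 2)
  after f': (1 2 3 5 6)

r' f'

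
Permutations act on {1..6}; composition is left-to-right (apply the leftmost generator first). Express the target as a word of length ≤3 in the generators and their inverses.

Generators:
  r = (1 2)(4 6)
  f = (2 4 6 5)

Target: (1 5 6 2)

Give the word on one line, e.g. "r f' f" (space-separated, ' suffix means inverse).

r f'

  after r: (1 2)(4 6)
  after f': (1 5 6 2)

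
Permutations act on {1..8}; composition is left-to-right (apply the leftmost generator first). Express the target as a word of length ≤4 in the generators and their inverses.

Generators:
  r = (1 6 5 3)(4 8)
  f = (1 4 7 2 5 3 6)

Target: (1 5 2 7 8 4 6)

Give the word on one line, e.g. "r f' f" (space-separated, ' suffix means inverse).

f' r

  after f': (1 6 3 5 2 7 4)
  after r: (1 5 2 7 8 4 6)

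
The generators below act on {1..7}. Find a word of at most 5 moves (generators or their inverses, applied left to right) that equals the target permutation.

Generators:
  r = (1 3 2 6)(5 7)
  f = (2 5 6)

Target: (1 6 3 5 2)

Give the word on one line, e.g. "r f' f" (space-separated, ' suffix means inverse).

  after r': (1 6 2 3)(5 7)
  after r': (1 2)(3 6)
  after f': (1 6 3 5 2)

r' r' f'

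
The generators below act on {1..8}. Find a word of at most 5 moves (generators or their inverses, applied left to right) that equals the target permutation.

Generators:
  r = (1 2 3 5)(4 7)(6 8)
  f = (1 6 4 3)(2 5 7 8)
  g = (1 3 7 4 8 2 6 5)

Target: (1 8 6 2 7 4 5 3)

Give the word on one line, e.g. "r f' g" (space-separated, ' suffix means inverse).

g' r f r

  after g': (1 5 6 2 8 4 7 3)
  after r: (2 6 3)(5 8 7)
  after f: (1 6)(2 4 3 5)
  after r: (1 8 6 2 7 4 5 3)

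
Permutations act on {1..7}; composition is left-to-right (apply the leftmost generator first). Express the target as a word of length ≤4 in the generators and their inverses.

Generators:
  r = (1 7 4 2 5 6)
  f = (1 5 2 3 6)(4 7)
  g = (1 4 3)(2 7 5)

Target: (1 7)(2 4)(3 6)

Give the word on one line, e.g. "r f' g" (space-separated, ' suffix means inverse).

g f'

  after g: (1 4 3)(2 7 5)
  after f': (1 7)(2 4)(3 6)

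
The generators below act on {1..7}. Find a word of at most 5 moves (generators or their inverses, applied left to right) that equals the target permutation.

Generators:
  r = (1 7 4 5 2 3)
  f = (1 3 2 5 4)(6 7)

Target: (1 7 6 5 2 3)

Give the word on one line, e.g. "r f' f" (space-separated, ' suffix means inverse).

f r r

  after f: (1 3 2 5 4)(6 7)
  after r: (4 7 6)
  after r: (1 7 6 5 2 3)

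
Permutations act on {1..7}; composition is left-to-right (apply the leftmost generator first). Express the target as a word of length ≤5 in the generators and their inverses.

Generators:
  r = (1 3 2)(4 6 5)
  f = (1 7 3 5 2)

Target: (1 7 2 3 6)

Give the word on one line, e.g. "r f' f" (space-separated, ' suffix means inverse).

r' r' f' r'

  after r': (1 2 3)(4 5 6)
  after r': (1 3 2)(4 6 5)
  after f': (1 7)(3 5 4 6)
  after r': (1 7 2 3 6)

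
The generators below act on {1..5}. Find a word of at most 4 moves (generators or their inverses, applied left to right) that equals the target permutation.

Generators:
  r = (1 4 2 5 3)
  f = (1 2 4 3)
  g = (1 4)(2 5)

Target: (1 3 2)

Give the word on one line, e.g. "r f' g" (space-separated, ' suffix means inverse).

  after r': (1 3 5 2 4)
  after g': (1 3 2)

r' g'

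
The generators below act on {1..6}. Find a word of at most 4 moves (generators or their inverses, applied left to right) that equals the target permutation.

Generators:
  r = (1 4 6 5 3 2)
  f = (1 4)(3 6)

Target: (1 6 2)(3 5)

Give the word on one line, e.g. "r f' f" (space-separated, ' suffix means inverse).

f r f f

  after f: (1 4)(3 6)
  after r: (1 6 2)(3 5)
  after f: (1 3 5 6 2 4)
  after f: (1 6 2)(3 5)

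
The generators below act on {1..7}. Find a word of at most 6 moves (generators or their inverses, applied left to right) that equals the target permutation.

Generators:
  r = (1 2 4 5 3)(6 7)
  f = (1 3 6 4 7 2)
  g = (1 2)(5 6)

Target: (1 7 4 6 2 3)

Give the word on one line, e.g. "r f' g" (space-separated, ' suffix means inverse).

  after r': (1 3 5 4 2)(6 7)
  after g: (1 3 6 7 5 4)
  after f: (1 6 2)(3 4)(5 7)
  after r': (1 7 4 5 6)(2 3)
  after g': (1 7 4 6 2 3)

r' g f r' g'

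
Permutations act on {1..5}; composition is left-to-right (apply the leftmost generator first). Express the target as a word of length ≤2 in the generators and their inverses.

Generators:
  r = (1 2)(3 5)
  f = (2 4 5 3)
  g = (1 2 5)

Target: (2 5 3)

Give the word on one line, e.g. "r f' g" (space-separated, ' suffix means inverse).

  after r': (1 2)(3 5)
  after g': (2 5 3)

r' g'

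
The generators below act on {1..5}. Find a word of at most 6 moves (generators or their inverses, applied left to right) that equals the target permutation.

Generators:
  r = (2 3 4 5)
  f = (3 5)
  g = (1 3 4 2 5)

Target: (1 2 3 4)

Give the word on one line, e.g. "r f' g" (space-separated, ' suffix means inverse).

  after g: (1 3 4 2 5)
  after f': (1 5)(2 3 4)
  after r': (1 4 5)
  after g: (1 2 5 3 4)
  after f': (1 2 3 4)

g f' r' g f'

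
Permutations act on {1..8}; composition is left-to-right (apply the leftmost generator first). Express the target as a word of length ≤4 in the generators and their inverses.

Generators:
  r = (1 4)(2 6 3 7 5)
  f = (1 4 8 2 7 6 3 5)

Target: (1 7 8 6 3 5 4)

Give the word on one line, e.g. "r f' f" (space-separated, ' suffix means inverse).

f r' f' r'

  after f: (1 4 8 2 7 6 3 5)
  after r': (2 3 7)(4 8 5)
  after f': (1 5)(2 6 7 8 3)
  after r': (1 7 8 6 3 5 4)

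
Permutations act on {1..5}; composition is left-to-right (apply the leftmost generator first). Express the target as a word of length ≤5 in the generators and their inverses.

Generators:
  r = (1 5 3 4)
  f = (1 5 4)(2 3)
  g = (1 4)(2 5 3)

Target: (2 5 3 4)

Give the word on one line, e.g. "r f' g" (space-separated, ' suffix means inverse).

r' f' r'

  after r': (1 4 3 5)
  after f': (1 5 4 2 3)
  after r': (2 5 3 4)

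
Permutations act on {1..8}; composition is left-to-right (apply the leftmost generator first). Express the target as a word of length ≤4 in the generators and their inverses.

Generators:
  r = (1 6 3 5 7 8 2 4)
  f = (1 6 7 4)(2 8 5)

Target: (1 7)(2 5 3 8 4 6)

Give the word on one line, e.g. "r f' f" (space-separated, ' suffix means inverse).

  after r: (1 6 3 5 7 8 2 4)
  after f': (2 7)(3 8 5 6)
  after r: (1 6 5 3 2 8 7 4)
  after f: (1 7)(2 5 3 8 4 6)

r f' r f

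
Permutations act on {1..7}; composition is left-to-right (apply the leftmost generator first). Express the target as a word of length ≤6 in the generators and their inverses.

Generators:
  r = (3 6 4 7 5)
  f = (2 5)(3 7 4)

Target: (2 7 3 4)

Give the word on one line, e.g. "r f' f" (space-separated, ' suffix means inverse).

f' f' r' f' r'

  after f': (2 5)(3 4 7)
  after f': (3 7 4)
  after r': (3 4 5 7 6)
  after f': (2 5 3 7 6 4)
  after r': (2 7 3 4)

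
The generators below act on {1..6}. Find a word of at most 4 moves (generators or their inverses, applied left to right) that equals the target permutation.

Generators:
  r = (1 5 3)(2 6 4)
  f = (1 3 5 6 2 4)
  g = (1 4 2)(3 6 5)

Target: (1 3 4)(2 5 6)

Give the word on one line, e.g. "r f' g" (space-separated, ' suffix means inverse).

  after f: (1 3 5 6 2 4)
  after f: (1 5 2)(3 6 4)
  after r: (1 3 4)(2 5 6)

f f r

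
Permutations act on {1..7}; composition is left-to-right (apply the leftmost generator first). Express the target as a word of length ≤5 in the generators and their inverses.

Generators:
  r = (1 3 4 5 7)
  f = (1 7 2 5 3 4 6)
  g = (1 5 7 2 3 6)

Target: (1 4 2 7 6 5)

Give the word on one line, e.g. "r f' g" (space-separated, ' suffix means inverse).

f' g' r

  after f': (1 6 4 3 5 2 7)
  after g': (1 3)(2 5 7 6 4)
  after r: (1 4 2 7 6 5)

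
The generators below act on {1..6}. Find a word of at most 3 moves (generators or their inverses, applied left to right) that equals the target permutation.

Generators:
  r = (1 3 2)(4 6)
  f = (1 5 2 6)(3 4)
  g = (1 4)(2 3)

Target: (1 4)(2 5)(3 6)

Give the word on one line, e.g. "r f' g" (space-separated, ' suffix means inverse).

r f

  after r: (1 3 2)(4 6)
  after f: (1 4)(2 5)(3 6)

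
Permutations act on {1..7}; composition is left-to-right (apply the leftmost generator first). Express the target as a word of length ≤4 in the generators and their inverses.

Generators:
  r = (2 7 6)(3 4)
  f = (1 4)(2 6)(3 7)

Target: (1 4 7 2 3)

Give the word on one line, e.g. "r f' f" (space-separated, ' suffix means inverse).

  after r: (2 7 6)(3 4)
  after f: (1 4 7 2 3)

r f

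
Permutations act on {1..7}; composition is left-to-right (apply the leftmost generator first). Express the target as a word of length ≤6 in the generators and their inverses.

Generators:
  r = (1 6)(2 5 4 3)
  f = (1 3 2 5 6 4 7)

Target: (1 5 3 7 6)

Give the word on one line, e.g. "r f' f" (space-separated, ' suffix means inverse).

r f' r' f

  after r: (1 6)(2 5 4 3)
  after f': (1 5 6 7 4)
  after r': (1 2 3 4 6 7 5)
  after f: (1 5 3 7 6)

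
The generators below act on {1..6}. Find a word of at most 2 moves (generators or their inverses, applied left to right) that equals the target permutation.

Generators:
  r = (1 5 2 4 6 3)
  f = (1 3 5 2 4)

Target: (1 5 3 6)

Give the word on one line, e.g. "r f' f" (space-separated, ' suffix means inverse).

r' f

  after r': (1 3 6 4 2 5)
  after f: (1 5 3 6)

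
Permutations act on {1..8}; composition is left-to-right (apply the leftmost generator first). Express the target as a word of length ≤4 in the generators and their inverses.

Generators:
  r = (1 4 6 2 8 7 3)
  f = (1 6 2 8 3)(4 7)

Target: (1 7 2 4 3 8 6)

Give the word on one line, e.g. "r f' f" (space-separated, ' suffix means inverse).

  after r': (1 3 7 8 2 6 4)
  after r': (1 7 2 4 3 8 6)

r' r'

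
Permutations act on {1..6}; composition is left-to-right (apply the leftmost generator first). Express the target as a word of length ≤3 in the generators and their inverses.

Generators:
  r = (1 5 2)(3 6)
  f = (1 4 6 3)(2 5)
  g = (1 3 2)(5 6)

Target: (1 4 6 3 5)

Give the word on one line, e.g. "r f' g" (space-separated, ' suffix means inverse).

  after f: (1 4 6 3)(2 5)
  after r': (1 4 3 2)
  after r': (1 4 6 3 5)

f r' r'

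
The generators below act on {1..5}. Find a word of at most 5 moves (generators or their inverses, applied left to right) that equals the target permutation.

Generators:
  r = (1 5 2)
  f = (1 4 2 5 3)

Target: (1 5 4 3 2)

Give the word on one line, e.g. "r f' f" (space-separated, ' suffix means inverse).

  after f': (1 3 5 2 4)
  after r: (1 3 2 4 5)
  after f: (3 5 4)
  after r: (1 5 4 3 2)

f' r f r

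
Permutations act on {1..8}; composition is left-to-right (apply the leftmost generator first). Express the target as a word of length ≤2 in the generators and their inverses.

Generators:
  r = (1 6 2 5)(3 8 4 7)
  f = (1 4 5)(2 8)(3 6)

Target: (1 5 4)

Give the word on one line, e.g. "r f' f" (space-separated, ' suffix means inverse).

f f

  after f: (1 4 5)(2 8)(3 6)
  after f: (1 5 4)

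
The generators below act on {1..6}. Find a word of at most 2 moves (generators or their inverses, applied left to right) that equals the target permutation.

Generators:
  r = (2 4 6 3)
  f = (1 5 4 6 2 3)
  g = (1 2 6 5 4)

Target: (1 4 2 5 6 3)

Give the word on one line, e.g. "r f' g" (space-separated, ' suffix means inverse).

  after r: (2 4 6 3)
  after g': (1 4 2 5 6 3)

r g'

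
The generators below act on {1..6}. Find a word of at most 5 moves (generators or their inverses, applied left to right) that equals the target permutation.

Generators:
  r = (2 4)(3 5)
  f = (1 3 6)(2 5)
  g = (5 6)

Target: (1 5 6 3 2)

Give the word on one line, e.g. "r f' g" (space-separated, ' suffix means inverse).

f g f g

  after f: (1 3 6)(2 5)
  after g: (1 3 5 2 6)
  after f: (1 6 3 2)
  after g: (1 5 6 3 2)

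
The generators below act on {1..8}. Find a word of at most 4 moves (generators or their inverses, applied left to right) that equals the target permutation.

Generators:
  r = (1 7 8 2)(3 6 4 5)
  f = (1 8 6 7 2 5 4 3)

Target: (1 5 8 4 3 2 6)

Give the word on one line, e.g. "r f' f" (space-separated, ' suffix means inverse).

  after r: (1 7 8 2)(3 6 4 5)
  after f: (1 2 8 5)(3 7 6)
  after f: (1 5 8 4 3 2 6)

r f f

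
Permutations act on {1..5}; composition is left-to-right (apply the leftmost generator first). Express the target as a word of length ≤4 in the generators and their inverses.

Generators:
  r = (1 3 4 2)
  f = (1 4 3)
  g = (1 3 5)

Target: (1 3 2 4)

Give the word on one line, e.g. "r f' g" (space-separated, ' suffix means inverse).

f r'

  after f: (1 4 3)
  after r': (1 3 2 4)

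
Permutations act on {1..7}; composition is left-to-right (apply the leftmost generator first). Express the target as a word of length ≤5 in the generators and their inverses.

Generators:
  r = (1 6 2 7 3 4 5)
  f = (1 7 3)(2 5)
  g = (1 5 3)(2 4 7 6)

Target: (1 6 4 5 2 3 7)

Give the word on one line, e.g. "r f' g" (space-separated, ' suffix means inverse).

g f' r'

  after g: (1 5 3)(2 4 7 6)
  after f': (1 2 4)(5 7 6)
  after r': (1 6 4 5 2 3 7)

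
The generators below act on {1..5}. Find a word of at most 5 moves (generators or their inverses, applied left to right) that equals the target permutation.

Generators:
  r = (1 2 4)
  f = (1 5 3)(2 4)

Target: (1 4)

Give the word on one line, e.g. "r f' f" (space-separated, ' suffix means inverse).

  after r: (1 2 4)
  after f: (1 4 5 3)
  after f: (1 2 4 3 5)
  after f: (1 4)

r f f f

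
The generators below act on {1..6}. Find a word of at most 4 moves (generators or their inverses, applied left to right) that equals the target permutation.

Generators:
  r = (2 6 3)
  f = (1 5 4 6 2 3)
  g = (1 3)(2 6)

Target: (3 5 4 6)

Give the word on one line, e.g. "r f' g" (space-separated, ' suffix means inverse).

  after g: (1 3)(2 6)
  after f: (3 5 4 6)

g f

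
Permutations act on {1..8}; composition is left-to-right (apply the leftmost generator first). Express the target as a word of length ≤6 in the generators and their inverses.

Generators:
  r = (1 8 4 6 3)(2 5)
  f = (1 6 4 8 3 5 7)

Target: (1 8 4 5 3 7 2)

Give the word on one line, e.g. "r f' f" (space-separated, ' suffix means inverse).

  after f: (1 6 4 8 3 5 7)
  after r': (1 4)(2 5 7 3)(6 8)
  after f: (1 8 4 6 3 2 7 5)
  after r: (1 4 3 5 8 6)(2 7)
  after f: (1 8 4 5 3 7 2)

f r' f r f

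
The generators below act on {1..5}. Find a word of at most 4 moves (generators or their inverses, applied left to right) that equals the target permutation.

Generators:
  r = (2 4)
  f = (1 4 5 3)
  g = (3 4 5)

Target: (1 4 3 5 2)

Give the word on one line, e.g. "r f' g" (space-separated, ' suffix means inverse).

  after g': (3 5 4)
  after r: (2 4 3 5)
  after g': (2 3 4 5)
  after f: (1 4 3 5 2)

g' r g' f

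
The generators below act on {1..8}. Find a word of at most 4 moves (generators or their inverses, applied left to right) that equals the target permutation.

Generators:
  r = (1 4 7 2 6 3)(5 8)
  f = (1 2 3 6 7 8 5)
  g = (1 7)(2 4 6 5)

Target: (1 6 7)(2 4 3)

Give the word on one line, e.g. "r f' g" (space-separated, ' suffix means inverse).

r' r'

  after r': (1 3 6 2 7 4)(5 8)
  after r': (1 6 7)(2 4 3)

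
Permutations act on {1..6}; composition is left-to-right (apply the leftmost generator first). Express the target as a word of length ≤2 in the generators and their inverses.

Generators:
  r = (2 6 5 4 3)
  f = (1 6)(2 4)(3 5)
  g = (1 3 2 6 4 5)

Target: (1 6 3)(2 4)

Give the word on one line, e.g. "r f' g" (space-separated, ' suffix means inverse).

g' r'

  after g': (1 5 4 6 2 3)
  after r': (1 6 3)(2 4)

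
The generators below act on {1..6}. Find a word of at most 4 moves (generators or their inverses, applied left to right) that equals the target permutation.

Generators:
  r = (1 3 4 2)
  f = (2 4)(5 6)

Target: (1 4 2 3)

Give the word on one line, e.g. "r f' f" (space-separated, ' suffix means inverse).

f r' f'

  after f: (2 4)(5 6)
  after r': (1 2 3)(5 6)
  after f': (1 4 2 3)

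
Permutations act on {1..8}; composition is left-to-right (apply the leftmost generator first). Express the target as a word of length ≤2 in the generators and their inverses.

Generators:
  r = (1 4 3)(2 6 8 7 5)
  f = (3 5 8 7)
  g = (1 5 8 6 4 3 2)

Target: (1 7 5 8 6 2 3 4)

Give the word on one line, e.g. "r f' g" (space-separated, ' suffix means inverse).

  after r': (1 3 4)(2 5 7 8 6)
  after f': (1 7 5 8 6 2 3 4)

r' f'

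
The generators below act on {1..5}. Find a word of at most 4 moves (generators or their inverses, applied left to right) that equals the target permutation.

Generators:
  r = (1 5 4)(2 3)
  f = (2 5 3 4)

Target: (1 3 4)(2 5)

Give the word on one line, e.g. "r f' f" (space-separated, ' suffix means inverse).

r' r' f

  after r': (1 4 5)(2 3)
  after r': (1 5 4)
  after f: (1 3 4)(2 5)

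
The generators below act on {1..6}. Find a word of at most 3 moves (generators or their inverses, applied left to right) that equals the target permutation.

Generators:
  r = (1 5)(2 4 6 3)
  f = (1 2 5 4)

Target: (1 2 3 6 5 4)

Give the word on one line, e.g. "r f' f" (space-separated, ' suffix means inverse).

r' f'

  after r': (1 5)(2 3 6 4)
  after f': (1 2 3 6 5 4)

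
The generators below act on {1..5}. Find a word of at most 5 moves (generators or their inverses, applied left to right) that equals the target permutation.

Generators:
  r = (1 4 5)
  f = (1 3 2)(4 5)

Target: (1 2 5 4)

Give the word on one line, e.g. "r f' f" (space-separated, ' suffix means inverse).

  after r': (1 5 4)
  after f: (1 4 3 2)
  after r': (2 5 4 3)
  after f: (1 3)(2 4)
  after f: (1 2 5 4)

r' f r' f f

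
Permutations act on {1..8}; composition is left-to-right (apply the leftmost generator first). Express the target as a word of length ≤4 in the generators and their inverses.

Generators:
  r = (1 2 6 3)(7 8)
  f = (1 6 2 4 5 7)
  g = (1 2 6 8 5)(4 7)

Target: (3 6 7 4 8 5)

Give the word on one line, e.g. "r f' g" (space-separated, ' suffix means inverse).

g r'

  after g: (1 2 6 8 5)(4 7)
  after r': (3 6 7 4 8 5)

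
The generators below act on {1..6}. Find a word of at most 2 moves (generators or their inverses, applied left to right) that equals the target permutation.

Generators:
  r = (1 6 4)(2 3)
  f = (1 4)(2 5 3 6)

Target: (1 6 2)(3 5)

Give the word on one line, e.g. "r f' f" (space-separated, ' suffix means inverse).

f' r'

  after f': (1 4)(2 6 3 5)
  after r': (1 6 2)(3 5)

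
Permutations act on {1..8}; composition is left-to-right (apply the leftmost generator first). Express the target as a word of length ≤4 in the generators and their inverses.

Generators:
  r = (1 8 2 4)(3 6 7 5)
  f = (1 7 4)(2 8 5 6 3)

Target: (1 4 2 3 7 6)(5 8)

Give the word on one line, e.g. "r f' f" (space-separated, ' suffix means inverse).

f f f r'

  after f: (1 7 4)(2 8 5 6 3)
  after f: (1 4 7)(2 5 3 8 6)
  after f: (2 6 8 3 5)
  after r': (1 4 2 3 7 6)(5 8)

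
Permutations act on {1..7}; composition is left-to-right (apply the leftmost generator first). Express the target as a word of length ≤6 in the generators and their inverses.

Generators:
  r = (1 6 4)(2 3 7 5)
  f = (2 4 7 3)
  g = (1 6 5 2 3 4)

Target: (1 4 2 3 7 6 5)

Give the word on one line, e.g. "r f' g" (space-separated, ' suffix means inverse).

g' f' r g

  after g': (1 4 3 2 5 6)
  after f': (1 2 5 6)(4 7)
  after r: (1 3 7)(4 5)
  after g: (1 4 2 3 7 6 5)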